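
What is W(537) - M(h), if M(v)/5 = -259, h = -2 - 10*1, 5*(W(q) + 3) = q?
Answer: 6997/5 ≈ 1399.4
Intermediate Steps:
W(q) = -3 + q/5
h = -12 (h = -2 - 10 = -12)
M(v) = -1295 (M(v) = 5*(-259) = -1295)
W(537) - M(h) = (-3 + (⅕)*537) - 1*(-1295) = (-3 + 537/5) + 1295 = 522/5 + 1295 = 6997/5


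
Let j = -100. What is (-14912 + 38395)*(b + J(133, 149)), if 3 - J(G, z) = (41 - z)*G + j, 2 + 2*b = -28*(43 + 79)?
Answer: 299596114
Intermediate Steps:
b = -1709 (b = -1 + (-28*(43 + 79))/2 = -1 + (-28*122)/2 = -1 + (½)*(-3416) = -1 - 1708 = -1709)
J(G, z) = 103 - G*(41 - z) (J(G, z) = 3 - ((41 - z)*G - 100) = 3 - (G*(41 - z) - 100) = 3 - (-100 + G*(41 - z)) = 3 + (100 - G*(41 - z)) = 103 - G*(41 - z))
(-14912 + 38395)*(b + J(133, 149)) = (-14912 + 38395)*(-1709 + (103 - 41*133 + 133*149)) = 23483*(-1709 + (103 - 5453 + 19817)) = 23483*(-1709 + 14467) = 23483*12758 = 299596114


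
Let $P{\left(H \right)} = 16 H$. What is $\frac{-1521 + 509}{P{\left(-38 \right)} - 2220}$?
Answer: $\frac{253}{707} \approx 0.35785$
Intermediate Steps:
$\frac{-1521 + 509}{P{\left(-38 \right)} - 2220} = \frac{-1521 + 509}{16 \left(-38\right) - 2220} = - \frac{1012}{-608 - 2220} = - \frac{1012}{-2828} = \left(-1012\right) \left(- \frac{1}{2828}\right) = \frac{253}{707}$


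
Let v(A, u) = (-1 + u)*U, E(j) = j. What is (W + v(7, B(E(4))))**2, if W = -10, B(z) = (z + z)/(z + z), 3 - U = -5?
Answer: 100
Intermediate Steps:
U = 8 (U = 3 - 1*(-5) = 3 + 5 = 8)
B(z) = 1 (B(z) = (2*z)/((2*z)) = (2*z)*(1/(2*z)) = 1)
v(A, u) = -8 + 8*u (v(A, u) = (-1 + u)*8 = -8 + 8*u)
(W + v(7, B(E(4))))**2 = (-10 + (-8 + 8*1))**2 = (-10 + (-8 + 8))**2 = (-10 + 0)**2 = (-10)**2 = 100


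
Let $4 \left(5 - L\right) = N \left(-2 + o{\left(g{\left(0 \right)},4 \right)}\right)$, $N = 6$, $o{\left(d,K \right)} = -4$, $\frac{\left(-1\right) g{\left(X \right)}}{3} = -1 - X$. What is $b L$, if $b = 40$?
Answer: $560$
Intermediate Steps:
$g{\left(X \right)} = 3 + 3 X$ ($g{\left(X \right)} = - 3 \left(-1 - X\right) = 3 + 3 X$)
$L = 14$ ($L = 5 - \frac{6 \left(-2 - 4\right)}{4} = 5 - \frac{6 \left(-6\right)}{4} = 5 - -9 = 5 + 9 = 14$)
$b L = 40 \cdot 14 = 560$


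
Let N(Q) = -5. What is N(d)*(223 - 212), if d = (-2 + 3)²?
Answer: -55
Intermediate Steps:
d = 1 (d = 1² = 1)
N(d)*(223 - 212) = -5*(223 - 212) = -5*11 = -55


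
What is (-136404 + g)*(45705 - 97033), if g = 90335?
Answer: 2364629632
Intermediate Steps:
(-136404 + g)*(45705 - 97033) = (-136404 + 90335)*(45705 - 97033) = -46069*(-51328) = 2364629632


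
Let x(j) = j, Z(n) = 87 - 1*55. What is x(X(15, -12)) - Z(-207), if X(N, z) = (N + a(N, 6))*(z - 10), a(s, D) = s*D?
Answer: -2342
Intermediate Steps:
a(s, D) = D*s
Z(n) = 32 (Z(n) = 87 - 55 = 32)
X(N, z) = 7*N*(-10 + z) (X(N, z) = (N + 6*N)*(z - 10) = (7*N)*(-10 + z) = 7*N*(-10 + z))
x(X(15, -12)) - Z(-207) = 7*15*(-10 - 12) - 1*32 = 7*15*(-22) - 32 = -2310 - 32 = -2342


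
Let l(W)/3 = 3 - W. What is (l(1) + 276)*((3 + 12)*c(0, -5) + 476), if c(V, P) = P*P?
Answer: 239982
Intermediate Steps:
l(W) = 9 - 3*W (l(W) = 3*(3 - W) = 9 - 3*W)
c(V, P) = P²
(l(1) + 276)*((3 + 12)*c(0, -5) + 476) = ((9 - 3*1) + 276)*((3 + 12)*(-5)² + 476) = ((9 - 3) + 276)*(15*25 + 476) = (6 + 276)*(375 + 476) = 282*851 = 239982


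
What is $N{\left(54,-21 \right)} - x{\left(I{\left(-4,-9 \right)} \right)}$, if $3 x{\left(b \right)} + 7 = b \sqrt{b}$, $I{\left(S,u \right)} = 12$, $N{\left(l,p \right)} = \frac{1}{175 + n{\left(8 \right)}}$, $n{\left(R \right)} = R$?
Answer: $\frac{428}{183} - 8 \sqrt{3} \approx -11.518$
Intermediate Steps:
$N{\left(l,p \right)} = \frac{1}{183}$ ($N{\left(l,p \right)} = \frac{1}{175 + 8} = \frac{1}{183}$)
$x{\left(b \right)} = - \frac{7}{3} + \frac{b^{\frac{3}{2}}}{3}$ ($x{\left(b \right)} = - \frac{7}{3} + \frac{b \sqrt{b}}{3} = - \frac{7}{3} + \frac{b^{\frac{3}{2}}}{3}$)
$N{\left(54,-21 \right)} - x{\left(I{\left(-4,-9 \right)} \right)} = \frac{1}{183} - \left(- \frac{7}{3} + \frac{12^{\frac{3}{2}}}{3}\right) = \frac{1}{183} - \left(- \frac{7}{3} + \frac{24 \sqrt{3}}{3}\right) = \frac{1}{183} - \left(- \frac{7}{3} + 8 \sqrt{3}\right) = \frac{1}{183} + \left(\frac{7}{3} - 8 \sqrt{3}\right) = \frac{428}{183} - 8 \sqrt{3}$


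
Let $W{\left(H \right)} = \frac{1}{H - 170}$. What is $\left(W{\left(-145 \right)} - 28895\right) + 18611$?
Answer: $- \frac{3239461}{315} \approx -10284.0$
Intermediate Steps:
$W{\left(H \right)} = \frac{1}{-170 + H}$
$\left(W{\left(-145 \right)} - 28895\right) + 18611 = \left(\frac{1}{-170 - 145} - 28895\right) + 18611 = \left(\frac{1}{-315} - 28895\right) + 18611 = \left(- \frac{1}{315} - 28895\right) + 18611 = - \frac{9101926}{315} + 18611 = - \frac{3239461}{315}$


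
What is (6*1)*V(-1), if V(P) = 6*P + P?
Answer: -42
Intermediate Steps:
V(P) = 7*P
(6*1)*V(-1) = (6*1)*(7*(-1)) = 6*(-7) = -42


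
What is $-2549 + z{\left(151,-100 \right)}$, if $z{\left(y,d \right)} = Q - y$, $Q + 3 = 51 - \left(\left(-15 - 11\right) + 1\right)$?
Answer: $-2627$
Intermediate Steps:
$Q = 73$ ($Q = -3 + \left(51 - \left(\left(-15 - 11\right) + 1\right)\right) = -3 + \left(51 - \left(-26 + 1\right)\right) = -3 + \left(51 - -25\right) = -3 + \left(51 + 25\right) = -3 + 76 = 73$)
$z{\left(y,d \right)} = 73 - y$
$-2549 + z{\left(151,-100 \right)} = -2549 + \left(73 - 151\right) = -2549 - 78 = -2627$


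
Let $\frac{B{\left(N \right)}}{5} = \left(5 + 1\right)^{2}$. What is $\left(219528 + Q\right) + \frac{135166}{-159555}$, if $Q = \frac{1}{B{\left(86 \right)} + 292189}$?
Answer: $\frac{930973459910551}{4240812345} \approx 2.1953 \cdot 10^{5}$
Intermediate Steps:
$B{\left(N \right)} = 180$ ($B{\left(N \right)} = 5 \left(5 + 1\right)^{2} = 5 \cdot 6^{2} = 5 \cdot 36 = 180$)
$Q = \frac{1}{292369}$ ($Q = \frac{1}{180 + 292189} = \frac{1}{292369} \approx 3.4203 \cdot 10^{-6}$)
$\left(219528 + Q\right) + \frac{135166}{-159555} = \left(219528 + \frac{1}{292369}\right) + \frac{135166}{-159555} = \frac{64183181833}{292369} + 135166 \left(- \frac{1}{159555}\right) = \frac{64183181833}{292369} - \frac{135166}{159555} = \frac{930973459910551}{4240812345}$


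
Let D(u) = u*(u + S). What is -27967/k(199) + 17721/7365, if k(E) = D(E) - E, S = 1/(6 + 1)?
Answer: 1149795896/677611915 ≈ 1.6968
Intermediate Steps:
S = ⅐ (S = 1/7 = ⅐ ≈ 0.14286)
D(u) = u*(⅐ + u) (D(u) = u*(u + ⅐) = u*(⅐ + u))
k(E) = -E + E*(⅐ + E) (k(E) = E*(⅐ + E) - E = -E + E*(⅐ + E))
-27967/k(199) + 17721/7365 = -27967*7/(199*(-6 + 7*199)) + 17721/7365 = -27967*7/(199*(-6 + 1393)) + 17721*(1/7365) = -27967/((⅐)*199*1387) + 5907/2455 = -27967/276013/7 + 5907/2455 = -27967*7/276013 + 5907/2455 = -195769/276013 + 5907/2455 = 1149795896/677611915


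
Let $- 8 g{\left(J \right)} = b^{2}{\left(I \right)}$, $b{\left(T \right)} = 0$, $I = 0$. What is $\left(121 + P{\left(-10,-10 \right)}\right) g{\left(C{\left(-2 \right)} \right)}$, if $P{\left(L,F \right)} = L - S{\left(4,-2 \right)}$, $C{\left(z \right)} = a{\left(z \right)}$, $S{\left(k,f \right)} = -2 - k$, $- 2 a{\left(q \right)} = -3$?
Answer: $0$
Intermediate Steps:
$a{\left(q \right)} = \frac{3}{2}$ ($a{\left(q \right)} = \left(- \frac{1}{2}\right) \left(-3\right) = \frac{3}{2}$)
$C{\left(z \right)} = \frac{3}{2}$
$P{\left(L,F \right)} = 6 + L$ ($P{\left(L,F \right)} = L - \left(-2 - 4\right) = L - -6 = L + 6 = 6 + L$)
$g{\left(J \right)} = 0$ ($g{\left(J \right)} = - \frac{0^{2}}{8} = \left(- \frac{1}{8}\right) 0 = 0$)
$\left(121 + P{\left(-10,-10 \right)}\right) g{\left(C{\left(-2 \right)} \right)} = \left(121 + \left(6 - 10\right)\right) 0 = \left(121 - 4\right) 0 = 117 \cdot 0 = 0$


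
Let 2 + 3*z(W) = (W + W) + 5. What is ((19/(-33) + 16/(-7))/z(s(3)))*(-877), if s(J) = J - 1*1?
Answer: 579697/539 ≈ 1075.5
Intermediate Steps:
s(J) = -1 + J (s(J) = J - 1 = -1 + J)
z(W) = 1 + 2*W/3 (z(W) = -2/3 + ((W + W) + 5)/3 = -2/3 + (2*W + 5)/3 = -2/3 + (5 + 2*W)/3 = -2/3 + (5/3 + 2*W/3) = 1 + 2*W/3)
((19/(-33) + 16/(-7))/z(s(3)))*(-877) = ((19/(-33) + 16/(-7))/(1 + 2*(-1 + 3)/3))*(-877) = ((19*(-1/33) + 16*(-1/7))/(1 + (2/3)*2))*(-877) = ((-19/33 - 16/7)/(1 + 4/3))*(-877) = -661/(231*7/3)*(-877) = -661/231*3/7*(-877) = -661/539*(-877) = 579697/539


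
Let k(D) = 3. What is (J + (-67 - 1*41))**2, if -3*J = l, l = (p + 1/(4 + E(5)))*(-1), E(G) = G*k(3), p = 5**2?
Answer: 32262400/3249 ≈ 9930.0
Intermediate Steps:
p = 25
E(G) = 3*G (E(G) = G*3 = 3*G)
l = -476/19 (l = (25 + 1/(4 + 3*5))*(-1) = (25 + 1/(4 + 15))*(-1) = (25 + 1/19)*(-1) = (476/19)*(-1) = -476/19 ≈ -25.053)
J = 476/57 (J = -1/3*(-476/19) = 476/57 ≈ 8.3509)
(J + (-67 - 1*41))**2 = (476/57 + (-67 - 1*41))**2 = (476/57 + (-67 - 41))**2 = (476/57 - 108)**2 = (-5680/57)**2 = 32262400/3249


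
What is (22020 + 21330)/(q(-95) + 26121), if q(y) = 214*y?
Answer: 43350/5791 ≈ 7.4858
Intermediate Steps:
(22020 + 21330)/(q(-95) + 26121) = (22020 + 21330)/(214*(-95) + 26121) = 43350/(-20330 + 26121) = 43350/5791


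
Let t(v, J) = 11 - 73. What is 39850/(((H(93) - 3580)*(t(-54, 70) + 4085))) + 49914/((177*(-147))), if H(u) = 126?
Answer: -654062099/340438329 ≈ -1.9212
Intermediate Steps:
t(v, J) = -62
39850/(((H(93) - 3580)*(t(-54, 70) + 4085))) + 49914/((177*(-147))) = 39850/(((126 - 3580)*(-62 + 4085))) + 49914/((177*(-147))) = 39850/((-3454*4023)) + 49914/(-26019) = 39850/(-13895442) + 49914*(-1/26019) = 39850*(-1/13895442) - 94/49 = -19925/6947721 - 94/49 = -654062099/340438329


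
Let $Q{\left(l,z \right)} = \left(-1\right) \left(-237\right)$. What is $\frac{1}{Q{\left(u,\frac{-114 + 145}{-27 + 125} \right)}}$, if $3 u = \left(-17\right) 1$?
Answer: $\frac{1}{237} \approx 0.0042194$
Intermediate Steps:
$u = - \frac{17}{3}$ ($u = \frac{\left(-17\right) 1}{3} = \frac{1}{3} \left(-17\right) = - \frac{17}{3} \approx -5.6667$)
$Q{\left(l,z \right)} = 237$
$\frac{1}{Q{\left(u,\frac{-114 + 145}{-27 + 125} \right)}} = \frac{1}{237}$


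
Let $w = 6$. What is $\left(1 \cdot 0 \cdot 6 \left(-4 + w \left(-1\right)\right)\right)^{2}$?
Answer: $0$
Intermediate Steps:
$\left(1 \cdot 0 \cdot 6 \left(-4 + w \left(-1\right)\right)\right)^{2} = \left(1 \cdot 0 \cdot 6 \left(-4 + 6 \left(-1\right)\right)\right)^{2} = \left(0 \cdot 6 \left(-4 - 6\right)\right)^{2} = \left(0 \left(-10\right)\right)^{2} = 0^{2} = 0$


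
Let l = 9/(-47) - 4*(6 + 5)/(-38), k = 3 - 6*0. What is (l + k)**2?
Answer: 12545764/797449 ≈ 15.732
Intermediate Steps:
k = 3 (k = 3 + 0 = 3)
l = 863/893 (l = 9*(-1/47) - 4*11*(-1/38) = -9/47 - 44*(-1/38) = -9/47 + 22/19 = 863/893 ≈ 0.96640)
(l + k)**2 = (863/893 + 3)**2 = (3542/893)**2 = 12545764/797449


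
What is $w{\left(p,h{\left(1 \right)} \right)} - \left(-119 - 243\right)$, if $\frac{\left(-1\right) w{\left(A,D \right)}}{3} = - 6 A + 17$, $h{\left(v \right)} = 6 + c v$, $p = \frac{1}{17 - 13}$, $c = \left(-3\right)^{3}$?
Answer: $\frac{631}{2} \approx 315.5$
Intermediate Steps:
$c = -27$
$p = \frac{1}{4} \approx 0.25$
$h{\left(v \right)} = 6 - 27 v$
$w{\left(A,D \right)} = -51 + 18 A$ ($w{\left(A,D \right)} = - 3 \left(- 6 A + 17\right) = - 3 \left(17 - 6 A\right) = -51 + 18 A$)
$w{\left(p,h{\left(1 \right)} \right)} - \left(-119 - 243\right) = \left(-51 + 18 \cdot \frac{1}{4}\right) - \left(-119 - 243\right) = \left(-51 + \frac{9}{2}\right) - \left(-119 - 243\right) = - \frac{93}{2} - -362 = - \frac{93}{2} + 362 = \frac{631}{2}$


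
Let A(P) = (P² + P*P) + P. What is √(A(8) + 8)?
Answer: 12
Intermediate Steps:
A(P) = P + 2*P² (A(P) = (P² + P²) + P = 2*P² + P = P + 2*P²)
√(A(8) + 8) = √(8*(1 + 2*8) + 8) = √(8*(1 + 16) + 8) = √(8*17 + 8) = √(136 + 8) = √144 = 12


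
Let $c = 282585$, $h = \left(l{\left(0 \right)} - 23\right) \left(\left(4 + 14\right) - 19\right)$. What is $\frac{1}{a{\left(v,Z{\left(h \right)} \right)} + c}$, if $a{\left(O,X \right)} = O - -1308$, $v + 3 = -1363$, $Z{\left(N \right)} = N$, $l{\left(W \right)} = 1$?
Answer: $\frac{1}{282527} \approx 3.5395 \cdot 10^{-6}$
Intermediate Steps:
$h = 22$ ($h = \left(1 - 23\right) \left(\left(4 + 14\right) - 19\right) = - 22 \left(18 - 19\right) = \left(-22\right) \left(-1\right) = 22$)
$v = -1366$ ($v = -3 - 1363 = -1366$)
$a{\left(O,X \right)} = 1308 + O$ ($a{\left(O,X \right)} = O + 1308 = 1308 + O$)
$\frac{1}{a{\left(v,Z{\left(h \right)} \right)} + c} = \frac{1}{\left(1308 - 1366\right) + 282585} = \frac{1}{-58 + 282585} = \frac{1}{282527}$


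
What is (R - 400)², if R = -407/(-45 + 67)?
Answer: 700569/4 ≈ 1.7514e+5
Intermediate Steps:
R = -37/2 (R = -407/22 = -407*1/22 = -37/2 ≈ -18.500)
(R - 400)² = (-37/2 - 400)² = (-837/2)² = 700569/4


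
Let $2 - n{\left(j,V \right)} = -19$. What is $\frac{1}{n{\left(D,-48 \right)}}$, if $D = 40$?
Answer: $\frac{1}{21} \approx 0.047619$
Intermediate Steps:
$n{\left(j,V \right)} = 21$ ($n{\left(j,V \right)} = 2 - -19 = 2 + 19 = 21$)
$\frac{1}{n{\left(D,-48 \right)}} = \frac{1}{21}$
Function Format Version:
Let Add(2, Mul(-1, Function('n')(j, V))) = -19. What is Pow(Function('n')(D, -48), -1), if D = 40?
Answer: Rational(1, 21) ≈ 0.047619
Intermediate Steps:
Function('n')(j, V) = 21 (Function('n')(j, V) = Add(2, Mul(-1, -19)) = Add(2, 19) = 21)
Pow(Function('n')(D, -48), -1) = Pow(21, -1) = Rational(1, 21)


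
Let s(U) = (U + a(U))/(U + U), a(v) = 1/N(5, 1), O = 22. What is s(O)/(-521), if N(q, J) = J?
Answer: -23/22924 ≈ -0.0010033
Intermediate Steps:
a(v) = 1 (a(v) = 1/1 = 1)
s(U) = (1 + U)/(2*U) (s(U) = (U + 1)/(U + U) = (1 + U)/((2*U)) = (1 + U)*(1/(2*U)) = (1 + U)/(2*U))
s(O)/(-521) = ((½)*(1 + 22)/22)/(-521) = ((½)*(1/22)*23)*(-1/521) = (23/44)*(-1/521) = -23/22924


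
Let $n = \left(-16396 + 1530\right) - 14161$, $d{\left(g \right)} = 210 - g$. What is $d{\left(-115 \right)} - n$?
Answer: $29352$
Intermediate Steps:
$n = -29027$ ($n = -14866 - 14161 = -29027$)
$d{\left(-115 \right)} - n = \left(210 - -115\right) - -29027 = \left(210 + 115\right) + 29027 = 325 + 29027 = 29352$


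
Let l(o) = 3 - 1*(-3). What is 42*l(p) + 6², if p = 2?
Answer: 288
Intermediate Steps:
l(o) = 6 (l(o) = 3 + 3 = 6)
42*l(p) + 6² = 42*6 + 6² = 252 + 36 = 288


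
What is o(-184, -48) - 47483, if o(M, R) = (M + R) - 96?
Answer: -47811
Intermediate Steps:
o(M, R) = -96 + M + R
o(-184, -48) - 47483 = (-96 - 184 - 48) - 47483 = -328 - 47483 = -47811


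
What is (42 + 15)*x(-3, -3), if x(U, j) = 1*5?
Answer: 285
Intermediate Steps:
x(U, j) = 5
(42 + 15)*x(-3, -3) = (42 + 15)*5 = 57*5 = 285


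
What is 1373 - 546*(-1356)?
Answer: 741749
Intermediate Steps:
1373 - 546*(-1356) = 1373 + 740376 = 741749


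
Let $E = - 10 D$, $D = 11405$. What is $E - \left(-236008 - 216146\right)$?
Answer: $338104$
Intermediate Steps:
$E = -114050$ ($E = \left(-10\right) 11405 = -114050$)
$E - \left(-236008 - 216146\right) = -114050 - \left(-236008 - 216146\right) = -114050 - -452154 = -114050 + 452154 = 338104$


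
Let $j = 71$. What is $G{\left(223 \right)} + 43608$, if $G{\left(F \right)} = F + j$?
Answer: $43902$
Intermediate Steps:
$G{\left(F \right)} = 71 + F$ ($G{\left(F \right)} = F + 71 = 71 + F$)
$G{\left(223 \right)} + 43608 = \left(71 + 223\right) + 43608 = 294 + 43608 = 43902$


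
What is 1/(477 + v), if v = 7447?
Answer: 1/7924 ≈ 0.00012620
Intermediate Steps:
1/(477 + v) = 1/(477 + 7447) = 1/7924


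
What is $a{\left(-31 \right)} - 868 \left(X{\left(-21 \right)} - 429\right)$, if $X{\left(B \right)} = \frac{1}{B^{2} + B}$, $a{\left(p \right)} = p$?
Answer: $\frac{5585084}{15} \approx 3.7234 \cdot 10^{5}$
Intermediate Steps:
$X{\left(B \right)} = \frac{1}{B + B^{2}}$
$a{\left(-31 \right)} - 868 \left(X{\left(-21 \right)} - 429\right) = -31 - 868 \left(\frac{1}{\left(-21\right) \left(1 - 21\right)} - 429\right) = -31 - 868 \left(- \frac{1}{21 \left(-20\right)} - 429\right) = -31 - 868 \left(\left(- \frac{1}{21}\right) \left(- \frac{1}{20}\right) - 429\right) = -31 - 868 \left(\frac{1}{420} - 429\right) = -31 - - \frac{5585549}{15} = -31 + \frac{5585549}{15} = \frac{5585084}{15}$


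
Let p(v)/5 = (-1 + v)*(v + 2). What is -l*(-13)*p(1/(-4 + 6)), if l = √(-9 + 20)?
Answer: -325*√11/4 ≈ -269.48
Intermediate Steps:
l = √11 ≈ 3.3166
p(v) = 5*(-1 + v)*(2 + v) (p(v) = 5*((-1 + v)*(v + 2)) = 5*((-1 + v)*(2 + v)) = 5*(-1 + v)*(2 + v))
-l*(-13)*p(1/(-4 + 6)) = -√11*(-13)*(-10 + 5/(-4 + 6) + 5*(1/(-4 + 6))²) = -(-13*√11)*(-10 + 5/2 + 5*(1/2)²) = -(-13*√11)*(-10 + 5*(½) + 5*(½)²) = -(-13*√11)*(-10 + 5/2 + 5*(¼)) = -(-13*√11)*(-10 + 5/2 + 5/4) = -(-13*√11)*(-25)/4 = -325*√11/4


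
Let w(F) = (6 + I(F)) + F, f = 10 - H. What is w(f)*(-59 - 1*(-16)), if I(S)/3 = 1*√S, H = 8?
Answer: -344 - 129*√2 ≈ -526.43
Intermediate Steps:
I(S) = 3*√S (I(S) = 3*(1*√S) = 3*√S)
f = 2 (f = 10 - 1*8 = 10 - 8 = 2)
w(F) = 6 + F + 3*√F (w(F) = (6 + 3*√F) + F = 6 + F + 3*√F)
w(f)*(-59 - 1*(-16)) = (6 + 2 + 3*√2)*(-59 - 1*(-16)) = (8 + 3*√2)*(-59 + 16) = (8 + 3*√2)*(-43) = -344 - 129*√2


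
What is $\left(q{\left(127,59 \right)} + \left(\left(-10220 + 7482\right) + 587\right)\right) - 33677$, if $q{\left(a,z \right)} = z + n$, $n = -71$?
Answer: $-35840$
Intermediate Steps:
$q{\left(a,z \right)} = -71 + z$ ($q{\left(a,z \right)} = z - 71 = -71 + z$)
$\left(q{\left(127,59 \right)} + \left(\left(-10220 + 7482\right) + 587\right)\right) - 33677 = \left(\left(-71 + 59\right) + \left(\left(-10220 + 7482\right) + 587\right)\right) - 33677 = \left(-12 + \left(-2738 + 587\right)\right) - 33677 = \left(-12 - 2151\right) - 33677 = -2163 - 33677 = -35840$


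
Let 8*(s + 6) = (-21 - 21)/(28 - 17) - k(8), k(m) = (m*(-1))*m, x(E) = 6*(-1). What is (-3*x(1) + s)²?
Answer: 737881/1936 ≈ 381.14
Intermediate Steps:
x(E) = -6
k(m) = -m² (k(m) = (-m)*m = -m²)
s = 67/44 (s = -6 + ((-21 - 21)/(28 - 17) - (-1)*8²)/8 = -6 + (-42/11 - (-1)*64)/8 = -6 + (-42*1/11 - 1*(-64))/8 = -6 + (-42/11 + 64)/8 = -6 + (⅛)*(662/11) = -6 + 331/44 = 67/44 ≈ 1.5227)
(-3*x(1) + s)² = (-3*(-6) + 67/44)² = (18 + 67/44)² = (859/44)² = 737881/1936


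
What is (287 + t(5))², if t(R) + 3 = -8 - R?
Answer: 73441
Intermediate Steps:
t(R) = -11 - R (t(R) = -3 + (-8 - R) = -11 - R)
(287 + t(5))² = (287 + (-11 - 1*5))² = (287 + (-11 - 5))² = (287 - 16)² = 271² = 73441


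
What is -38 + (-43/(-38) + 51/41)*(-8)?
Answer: -44406/779 ≈ -57.004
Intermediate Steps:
-38 + (-43/(-38) + 51/41)*(-8) = -38 + (-43*(-1/38) + 51*(1/41))*(-8) = -38 + (43/38 + 51/41)*(-8) = -38 + (3701/1558)*(-8) = -38 - 14804/779 = -44406/779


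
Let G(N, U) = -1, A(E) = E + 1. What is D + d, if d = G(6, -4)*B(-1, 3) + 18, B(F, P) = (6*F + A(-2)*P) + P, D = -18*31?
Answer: -534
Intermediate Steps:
A(E) = 1 + E
D = -558
B(F, P) = 6*F (B(F, P) = (6*F + (1 - 2)*P) + P = (6*F - P) + P = (-P + 6*F) + P = 6*F)
d = 24 (d = -6*(-1) + 18 = -1*(-6) + 18 = 6 + 18 = 24)
D + d = -558 + 24 = -534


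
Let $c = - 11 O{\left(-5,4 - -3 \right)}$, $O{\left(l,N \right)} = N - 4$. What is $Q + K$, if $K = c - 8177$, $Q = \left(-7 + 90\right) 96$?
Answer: $-242$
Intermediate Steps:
$O{\left(l,N \right)} = -4 + N$ ($O{\left(l,N \right)} = N - 4 = -4 + N$)
$c = -33$ ($c = - 11 \left(-4 + \left(4 - -3\right)\right) = - 11 \left(-4 + \left(4 + 3\right)\right) = - 11 \left(-4 + 7\right) = \left(-11\right) 3 = -33$)
$Q = 7968$ ($Q = 83 \cdot 96 = 7968$)
$K = -8210$ ($K = -33 - 8177 = -8210$)
$Q + K = 7968 - 8210 = -242$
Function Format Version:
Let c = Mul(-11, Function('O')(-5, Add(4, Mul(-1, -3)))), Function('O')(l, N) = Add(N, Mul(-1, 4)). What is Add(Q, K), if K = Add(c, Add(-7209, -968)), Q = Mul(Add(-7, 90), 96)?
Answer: -242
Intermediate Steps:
Function('O')(l, N) = Add(-4, N) (Function('O')(l, N) = Add(N, -4) = Add(-4, N))
c = -33 (c = Mul(-11, Add(-4, Add(4, Mul(-1, -3)))) = Mul(-11, Add(-4, Add(4, 3))) = Mul(-11, Add(-4, 7)) = Mul(-11, 3) = -33)
Q = 7968 (Q = Mul(83, 96) = 7968)
K = -8210 (K = Add(-33, Add(-7209, -968)) = Add(-33, -8177) = -8210)
Add(Q, K) = Add(7968, -8210) = -242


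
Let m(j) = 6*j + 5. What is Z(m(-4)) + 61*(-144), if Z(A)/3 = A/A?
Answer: -8781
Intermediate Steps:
m(j) = 5 + 6*j
Z(A) = 3 (Z(A) = 3*(A/A) = 3*1 = 3)
Z(m(-4)) + 61*(-144) = 3 + 61*(-144) = 3 - 8784 = -8781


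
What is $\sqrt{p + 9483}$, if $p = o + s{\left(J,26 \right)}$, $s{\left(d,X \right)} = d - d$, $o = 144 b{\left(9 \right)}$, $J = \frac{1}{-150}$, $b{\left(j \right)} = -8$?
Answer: $\sqrt{8331} \approx 91.274$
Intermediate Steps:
$J = - \frac{1}{150} \approx -0.0066667$
$o = -1152$ ($o = 144 \left(-8\right) = -1152$)
$s{\left(d,X \right)} = 0$
$p = -1152$ ($p = -1152 + 0 = -1152$)
$\sqrt{p + 9483} = \sqrt{-1152 + 9483} = \sqrt{8331}$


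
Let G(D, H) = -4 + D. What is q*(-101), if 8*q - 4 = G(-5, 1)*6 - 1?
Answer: 5151/8 ≈ 643.88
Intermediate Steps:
q = -51/8 (q = 1/2 + ((-4 - 5)*6 - 1)/8 = 1/2 + (-9*6 - 1)/8 = 1/2 + (-54 - 1)/8 = 1/2 + (1/8)*(-55) = 1/2 - 55/8 = -51/8 ≈ -6.3750)
q*(-101) = -51/8*(-101) = 5151/8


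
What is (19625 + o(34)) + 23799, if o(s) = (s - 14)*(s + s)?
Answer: 44784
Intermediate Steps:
o(s) = 2*s*(-14 + s) (o(s) = (-14 + s)*(2*s) = 2*s*(-14 + s))
(19625 + o(34)) + 23799 = (19625 + 2*34*(-14 + 34)) + 23799 = (19625 + 2*34*20) + 23799 = (19625 + 1360) + 23799 = 20985 + 23799 = 44784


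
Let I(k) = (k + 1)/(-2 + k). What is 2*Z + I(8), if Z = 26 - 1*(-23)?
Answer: 199/2 ≈ 99.500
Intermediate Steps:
Z = 49 (Z = 26 + 23 = 49)
I(k) = (1 + k)/(-2 + k)
2*Z + I(8) = 2*49 + (1 + 8)/(-2 + 8) = 98 + 9/6 = 98 + (1/6)*9 = 98 + 3/2 = 199/2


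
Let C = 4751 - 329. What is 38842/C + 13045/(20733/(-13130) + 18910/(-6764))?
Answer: -319249310442256/107378959479 ≈ -2973.1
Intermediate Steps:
C = 4422
38842/C + 13045/(20733/(-13130) + 18910/(-6764)) = 38842/4422 + 13045/(20733/(-13130) + 18910/(-6764)) = 38842*(1/4422) + 13045/(20733*(-1/13130) + 18910*(-1/6764)) = 19421/2211 + 13045/(-20733/13130 - 9455/3382) = 19421/2211 + 13045/(-48565789/11101415) = 19421/2211 + 13045*(-11101415/48565789) = 19421/2211 - 144817958675/48565789 = -319249310442256/107378959479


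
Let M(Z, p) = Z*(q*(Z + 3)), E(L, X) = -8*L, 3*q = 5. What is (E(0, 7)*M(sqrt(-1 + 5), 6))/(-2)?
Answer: 0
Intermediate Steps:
q = 5/3 (q = (1/3)*5 = 5/3 ≈ 1.6667)
M(Z, p) = Z*(5 + 5*Z/3) (M(Z, p) = Z*(5*(Z + 3)/3) = Z*(5*(3 + Z)/3) = Z*(5 + 5*Z/3))
(E(0, 7)*M(sqrt(-1 + 5), 6))/(-2) = ((-8*0)*(5*sqrt(-1 + 5)*(3 + sqrt(-1 + 5))/3))/(-2) = (0*(5*sqrt(4)*(3 + sqrt(4))/3))*(-1/2) = (0*((5/3)*2*(3 + 2)))*(-1/2) = (0*((5/3)*2*5))*(-1/2) = (0*(50/3))*(-1/2) = 0*(-1/2) = 0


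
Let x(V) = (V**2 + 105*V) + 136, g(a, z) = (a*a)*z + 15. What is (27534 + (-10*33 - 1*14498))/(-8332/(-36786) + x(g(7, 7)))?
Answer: 116850729/1525609468 ≈ 0.076593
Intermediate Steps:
g(a, z) = 15 + z*a**2 (g(a, z) = a**2*z + 15 = z*a**2 + 15 = 15 + z*a**2)
x(V) = 136 + V**2 + 105*V
(27534 + (-10*33 - 1*14498))/(-8332/(-36786) + x(g(7, 7))) = (27534 + (-10*33 - 1*14498))/(-8332/(-36786) + (136 + (15 + 7*7**2)**2 + 105*(15 + 7*7**2))) = (27534 + (-330 - 14498))/(-8332*(-1/36786) + (136 + (15 + 7*49)**2 + 105*(15 + 7*49))) = (27534 - 14828)/(4166/18393 + (136 + (15 + 343)**2 + 105*(15 + 343))) = 12706/(4166/18393 + (136 + 358**2 + 105*358)) = 12706/(4166/18393 + (136 + 128164 + 37590)) = 12706/(4166/18393 + 165890) = 12706/(3051218936/18393) = 12706*(18393/3051218936) = 116850729/1525609468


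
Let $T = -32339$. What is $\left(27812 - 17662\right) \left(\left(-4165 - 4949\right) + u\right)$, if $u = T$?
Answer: $-420747950$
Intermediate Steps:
$u = -32339$
$\left(27812 - 17662\right) \left(\left(-4165 - 4949\right) + u\right) = \left(27812 - 17662\right) \left(\left(-4165 - 4949\right) - 32339\right) = 10150 \left(-9114 - 32339\right) = 10150 \left(-41453\right) = -420747950$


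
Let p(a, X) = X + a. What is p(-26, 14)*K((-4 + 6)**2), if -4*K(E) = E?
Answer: 12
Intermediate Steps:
K(E) = -E/4
p(-26, 14)*K((-4 + 6)**2) = (14 - 26)*(-(-4 + 6)**2/4) = -(-3)*2**2 = -(-3)*4 = -12*(-1) = 12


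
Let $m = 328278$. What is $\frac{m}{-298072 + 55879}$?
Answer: $- \frac{109426}{80731} \approx -1.3554$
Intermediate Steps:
$\frac{m}{-298072 + 55879} = \frac{328278}{-298072 + 55879} = \frac{328278}{-242193} = 328278 \left(- \frac{1}{242193}\right) = - \frac{109426}{80731}$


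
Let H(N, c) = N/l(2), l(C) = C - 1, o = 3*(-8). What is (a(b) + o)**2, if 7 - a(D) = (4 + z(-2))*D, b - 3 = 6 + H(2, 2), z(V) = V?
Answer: 1521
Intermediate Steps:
o = -24
l(C) = -1 + C
H(N, c) = N (H(N, c) = N/(-1 + 2) = N/1 = N*1 = N)
b = 11 (b = 3 + (6 + 2) = 3 + 8 = 11)
a(D) = 7 - 2*D (a(D) = 7 - (4 - 2)*D = 7 - 2*D)
(a(b) + o)**2 = ((7 - 2*11) - 24)**2 = ((7 - 22) - 24)**2 = (-15 - 24)**2 = (-39)**2 = 1521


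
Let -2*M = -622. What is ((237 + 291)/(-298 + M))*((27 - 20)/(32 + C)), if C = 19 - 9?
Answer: 88/13 ≈ 6.7692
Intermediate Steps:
M = 311 (M = -½*(-622) = 311)
C = 10
((237 + 291)/(-298 + M))*((27 - 20)/(32 + C)) = ((237 + 291)/(-298 + 311))*((27 - 20)/(32 + 10)) = (528/13)*(7/42) = (528*(1/13))*(7*(1/42)) = (528/13)*(⅙) = 88/13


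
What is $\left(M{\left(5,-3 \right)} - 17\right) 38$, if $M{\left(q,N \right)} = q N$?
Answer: $-1216$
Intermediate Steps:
$M{\left(q,N \right)} = N q$
$\left(M{\left(5,-3 \right)} - 17\right) 38 = \left(\left(-3\right) 5 - 17\right) 38 = \left(-15 - 17\right) 38 = \left(-32\right) 38 = -1216$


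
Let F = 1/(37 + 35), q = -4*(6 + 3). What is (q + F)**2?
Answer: 6713281/5184 ≈ 1295.0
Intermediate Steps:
q = -36 (q = -4*9 = -36)
F = 1/72 ≈ 0.013889
(q + F)**2 = (-36 + 1/72)**2 = (-2591/72)**2 = 6713281/5184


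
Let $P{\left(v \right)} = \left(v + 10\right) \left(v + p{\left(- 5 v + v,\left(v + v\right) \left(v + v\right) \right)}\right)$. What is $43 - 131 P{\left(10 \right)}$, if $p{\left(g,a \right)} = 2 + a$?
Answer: $-1079397$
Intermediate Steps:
$P{\left(v \right)} = \left(10 + v\right) \left(2 + v + 4 v^{2}\right)$ ($P{\left(v \right)} = \left(v + 10\right) \left(v + \left(2 + \left(v + v\right) \left(v + v\right)\right)\right) = \left(10 + v\right) \left(v + \left(2 + 2 v 2 v\right)\right) = \left(10 + v\right) \left(v + \left(2 + 4 v^{2}\right)\right) = \left(10 + v\right) \left(2 + v + 4 v^{2}\right)$)
$43 - 131 P{\left(10 \right)} = 43 - 131 \left(20 + 4 \cdot 10^{3} + 12 \cdot 10 + 41 \cdot 10^{2}\right) = 43 - 131 \left(20 + 4 \cdot 1000 + 120 + 41 \cdot 100\right) = 43 - 131 \left(20 + 4000 + 120 + 4100\right) = 43 - 1079440 = -1079397$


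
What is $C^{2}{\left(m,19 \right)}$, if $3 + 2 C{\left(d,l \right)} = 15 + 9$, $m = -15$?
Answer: $\frac{441}{4} \approx 110.25$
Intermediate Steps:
$C{\left(d,l \right)} = \frac{21}{2}$ ($C{\left(d,l \right)} = - \frac{3}{2} + \frac{15 + 9}{2} = - \frac{3}{2} + \frac{1}{2} \cdot 24 = - \frac{3}{2} + 12 = \frac{21}{2}$)
$C^{2}{\left(m,19 \right)} = \left(\frac{21}{2}\right)^{2} = \frac{441}{4}$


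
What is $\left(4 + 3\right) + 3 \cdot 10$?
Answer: $37$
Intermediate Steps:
$\left(4 + 3\right) + 3 \cdot 10 = 7 + 30 = 37$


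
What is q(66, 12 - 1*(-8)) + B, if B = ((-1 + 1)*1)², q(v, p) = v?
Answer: 66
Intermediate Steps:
B = 0 (B = (0*1)² = 0² = 0)
q(66, 12 - 1*(-8)) + B = 66 + 0 = 66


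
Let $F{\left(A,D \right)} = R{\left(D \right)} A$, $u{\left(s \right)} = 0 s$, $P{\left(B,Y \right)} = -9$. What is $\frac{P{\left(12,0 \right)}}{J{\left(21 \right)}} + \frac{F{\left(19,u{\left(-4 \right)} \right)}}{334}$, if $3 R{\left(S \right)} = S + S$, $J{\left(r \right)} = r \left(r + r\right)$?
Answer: $- \frac{1}{98} \approx -0.010204$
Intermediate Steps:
$J{\left(r \right)} = 2 r^{2}$ ($J{\left(r \right)} = r 2 r = 2 r^{2}$)
$u{\left(s \right)} = 0$
$R{\left(S \right)} = \frac{2 S}{3}$ ($R{\left(S \right)} = \frac{S + S}{3} = \frac{2 S}{3}$)
$F{\left(A,D \right)} = \frac{2 A D}{3}$ ($F{\left(A,D \right)} = \frac{2 D}{3} A = \frac{2 A D}{3}$)
$\frac{P{\left(12,0 \right)}}{J{\left(21 \right)}} + \frac{F{\left(19,u{\left(-4 \right)} \right)}}{334} = - \frac{9}{2 \cdot 21^{2}} + \frac{\frac{2}{3} \cdot 19 \cdot 0}{334} = - \frac{9}{2 \cdot 441} + 0 \cdot \frac{1}{334} = - \frac{9}{882} + 0 = \left(-9\right) \frac{1}{882} + 0 = - \frac{1}{98} + 0 = - \frac{1}{98}$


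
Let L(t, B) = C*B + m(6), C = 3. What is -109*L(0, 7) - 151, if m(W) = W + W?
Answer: -3748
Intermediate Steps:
m(W) = 2*W
L(t, B) = 12 + 3*B (L(t, B) = 3*B + 2*6 = 3*B + 12 = 12 + 3*B)
-109*L(0, 7) - 151 = -109*(12 + 3*7) - 151 = -109*(12 + 21) - 151 = -109*33 - 151 = -3597 - 151 = -3748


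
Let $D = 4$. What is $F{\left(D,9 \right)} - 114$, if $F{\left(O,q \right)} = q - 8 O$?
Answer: $-137$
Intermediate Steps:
$F{\left(D,9 \right)} - 114 = \left(9 - 32\right) - 114 = -23 - 114 = -137$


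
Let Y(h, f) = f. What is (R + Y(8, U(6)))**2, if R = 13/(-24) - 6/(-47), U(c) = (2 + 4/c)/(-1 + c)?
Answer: 452929/31809600 ≈ 0.014239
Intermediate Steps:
U(c) = (2 + 4/c)/(-1 + c)
R = -467/1128 (R = 13*(-1/24) - 6*(-1/47) = -13/24 + 6/47 = -467/1128 ≈ -0.41401)
(R + Y(8, U(6)))**2 = (-467/1128 + 2*(2 + 6)/(6*(-1 + 6)))**2 = (-467/1128 + 2*(1/6)*8/5)**2 = (-467/1128 + 2*(1/6)*(1/5)*8)**2 = (-467/1128 + 8/15)**2 = (673/5640)**2 = 452929/31809600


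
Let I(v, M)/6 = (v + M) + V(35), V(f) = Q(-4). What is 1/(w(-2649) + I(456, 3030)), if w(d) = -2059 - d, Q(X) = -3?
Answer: 1/21488 ≈ 4.6538e-5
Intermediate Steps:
V(f) = -3
I(v, M) = -18 + 6*M + 6*v (I(v, M) = 6*((v + M) - 3) = 6*((M + v) - 3) = 6*(-3 + M + v) = -18 + 6*M + 6*v)
1/(w(-2649) + I(456, 3030)) = 1/((-2059 - 1*(-2649)) + (-18 + 6*3030 + 6*456)) = 1/((-2059 + 2649) + (-18 + 18180 + 2736)) = 1/(590 + 20898) = 1/21488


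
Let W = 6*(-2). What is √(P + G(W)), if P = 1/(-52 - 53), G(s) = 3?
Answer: √32970/105 ≈ 1.7293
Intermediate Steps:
W = -12
P = -1/105 (P = 1/(-105) = -1/105 ≈ -0.0095238)
√(P + G(W)) = √(-1/105 + 3) = √(314/105) = √32970/105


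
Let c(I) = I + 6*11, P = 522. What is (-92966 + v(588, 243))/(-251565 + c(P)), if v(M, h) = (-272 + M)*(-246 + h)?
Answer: 93914/250977 ≈ 0.37419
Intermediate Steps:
c(I) = 66 + I (c(I) = I + 66 = 66 + I)
(-92966 + v(588, 243))/(-251565 + c(P)) = (-92966 + (66912 - 272*243 - 246*588 + 588*243))/(-251565 + (66 + 522)) = (-92966 + (66912 - 66096 - 144648 + 142884))/(-251565 + 588) = (-92966 - 948)/(-250977) = -93914*(-1/250977) = 93914/250977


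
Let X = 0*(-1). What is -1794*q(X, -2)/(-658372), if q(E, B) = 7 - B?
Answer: 621/25322 ≈ 0.024524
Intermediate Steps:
X = 0
-1794*q(X, -2)/(-658372) = -1794*(7 - 1*(-2))/(-658372) = -1794*(7 + 2)*(-1/658372) = -1794*9*(-1/658372) = -16146*(-1/658372) = 621/25322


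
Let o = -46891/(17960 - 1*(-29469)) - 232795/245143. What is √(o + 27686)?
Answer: √2024043429113332790522/270392729 ≈ 166.39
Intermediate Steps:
o = -524098476/270392729 (o = -46891/(17960 + 29469) - 232795*1/245143 = -46891/47429 - 232795/245143 = -524098476/270392729 ≈ -1.9383)
√(o + 27686) = √(-524098476/270392729 + 27686) = √(7485568996618/270392729) = √2024043429113332790522/270392729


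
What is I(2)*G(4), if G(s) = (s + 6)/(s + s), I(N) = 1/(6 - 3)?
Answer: 5/12 ≈ 0.41667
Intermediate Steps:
I(N) = ⅓ (I(N) = 1/3 = ⅓)
G(s) = (6 + s)/(2*s) (G(s) = (6 + s)/((2*s)) = (6 + s)*(1/(2*s)) = (6 + s)/(2*s))
I(2)*G(4) = ((½)*(6 + 4)/4)/3 = ((½)*(¼)*10)/3 = (⅓)*(5/4) = 5/12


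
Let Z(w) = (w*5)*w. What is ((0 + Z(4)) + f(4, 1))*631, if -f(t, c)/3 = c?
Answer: 48587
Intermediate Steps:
f(t, c) = -3*c
Z(w) = 5*w² (Z(w) = (5*w)*w = 5*w²)
((0 + Z(4)) + f(4, 1))*631 = ((0 + 5*4²) - 3*1)*631 = ((0 + 5*16) - 3)*631 = ((0 + 80) - 3)*631 = (80 - 3)*631 = 77*631 = 48587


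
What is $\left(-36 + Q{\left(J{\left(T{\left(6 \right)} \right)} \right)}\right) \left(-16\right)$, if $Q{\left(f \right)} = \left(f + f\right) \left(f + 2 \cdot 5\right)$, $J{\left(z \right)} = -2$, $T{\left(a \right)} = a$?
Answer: $1088$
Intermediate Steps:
$Q{\left(f \right)} = 2 f \left(10 + f\right)$ ($Q{\left(f \right)} = 2 f \left(f + 10\right) = 2 f \left(10 + f\right)$)
$\left(-36 + Q{\left(J{\left(T{\left(6 \right)} \right)} \right)}\right) \left(-16\right) = \left(-36 + 2 \left(-2\right) \left(10 - 2\right)\right) \left(-16\right) = \left(-36 + 2 \left(-2\right) 8\right) \left(-16\right) = \left(-36 - 32\right) \left(-16\right) = \left(-68\right) \left(-16\right) = 1088$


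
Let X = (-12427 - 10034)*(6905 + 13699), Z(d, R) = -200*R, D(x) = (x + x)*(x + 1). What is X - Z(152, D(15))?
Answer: -462690444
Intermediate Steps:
D(x) = 2*x*(1 + x) (D(x) = (2*x)*(1 + x) = 2*x*(1 + x))
X = -462786444 (X = -22461*20604 = -462786444)
X - Z(152, D(15)) = -462786444 - (-200)*2*15*(1 + 15) = -462786444 - (-200)*2*15*16 = -462786444 - (-200)*480 = -462786444 - 1*(-96000) = -462786444 + 96000 = -462690444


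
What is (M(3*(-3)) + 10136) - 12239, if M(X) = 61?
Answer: -2042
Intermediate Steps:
(M(3*(-3)) + 10136) - 12239 = (61 + 10136) - 12239 = 10197 - 12239 = -2042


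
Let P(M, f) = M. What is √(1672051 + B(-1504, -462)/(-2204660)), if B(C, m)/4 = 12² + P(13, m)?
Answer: √507940430119385570/551165 ≈ 1293.1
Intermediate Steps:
B(C, m) = 628 (B(C, m) = 4*(12² + 13) = 4*(144 + 13) = 4*157 = 628)
√(1672051 + B(-1504, -462)/(-2204660)) = √(1672051 + 628/(-2204660)) = √(1672051 + 628*(-1/2204660)) = √(1672051 - 157/551165) = √(921575989258/551165) = √507940430119385570/551165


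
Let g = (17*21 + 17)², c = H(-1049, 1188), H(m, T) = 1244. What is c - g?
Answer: -138632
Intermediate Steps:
c = 1244
g = 139876 (g = (357 + 17)² = 374² = 139876)
c - g = 1244 - 1*139876 = 1244 - 139876 = -138632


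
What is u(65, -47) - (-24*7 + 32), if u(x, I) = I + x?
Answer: 154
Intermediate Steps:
u(65, -47) - (-24*7 + 32) = (-47 + 65) - (-24*7 + 32) = 18 - (-168 + 32) = 18 - 1*(-136) = 18 + 136 = 154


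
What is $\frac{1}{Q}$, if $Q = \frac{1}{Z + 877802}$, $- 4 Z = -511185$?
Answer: $\frac{4022393}{4} \approx 1.0056 \cdot 10^{6}$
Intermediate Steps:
$Z = \frac{511185}{4}$ ($Z = \left(- \frac{1}{4}\right) \left(-511185\right) = \frac{511185}{4} \approx 1.278 \cdot 10^{5}$)
$Q = \frac{4}{4022393}$ ($Q = \frac{1}{\frac{511185}{4} + 877802} = \frac{1}{\frac{4022393}{4}} = \frac{4}{4022393} \approx 9.9443 \cdot 10^{-7}$)
$\frac{1}{Q} = \frac{1}{\frac{4}{4022393}} = \frac{4022393}{4}$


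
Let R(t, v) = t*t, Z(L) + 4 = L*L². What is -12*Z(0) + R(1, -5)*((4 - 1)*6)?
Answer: 66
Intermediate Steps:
Z(L) = -4 + L³ (Z(L) = -4 + L*L² = -4 + L³)
R(t, v) = t²
-12*Z(0) + R(1, -5)*((4 - 1)*6) = -12*(-4 + 0³) + 1²*((4 - 1)*6) = -12*(-4 + 0) + 1*(3*6) = -12*(-4) + 1*18 = 48 + 18 = 66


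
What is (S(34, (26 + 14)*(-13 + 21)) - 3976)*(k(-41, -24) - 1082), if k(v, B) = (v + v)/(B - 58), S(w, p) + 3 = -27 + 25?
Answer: 4303461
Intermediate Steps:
S(w, p) = -5 (S(w, p) = -3 + (-27 + 25) = -3 - 2 = -5)
k(v, B) = 2*v/(-58 + B) (k(v, B) = (2*v)/(-58 + B) = 2*v/(-58 + B))
(S(34, (26 + 14)*(-13 + 21)) - 3976)*(k(-41, -24) - 1082) = (-5 - 3976)*(2*(-41)/(-58 - 24) - 1082) = -3981*(2*(-41)/(-82) - 1082) = -3981*(2*(-41)*(-1/82) - 1082) = -3981*(1 - 1082) = -3981*(-1081) = 4303461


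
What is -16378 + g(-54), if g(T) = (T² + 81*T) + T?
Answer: -17890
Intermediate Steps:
g(T) = T² + 82*T
-16378 + g(-54) = -16378 - 54*(82 - 54) = -16378 - 54*28 = -16378 - 1512 = -17890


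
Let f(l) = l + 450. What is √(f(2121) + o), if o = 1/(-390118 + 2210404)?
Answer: √946539680661978/606762 ≈ 50.705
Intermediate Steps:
f(l) = 450 + l
o = 1/1820286 ≈ 5.4936e-7
√(f(2121) + o) = √((450 + 2121) + 1/1820286) = √(2571 + 1/1820286) = √(4679955307/1820286) = √946539680661978/606762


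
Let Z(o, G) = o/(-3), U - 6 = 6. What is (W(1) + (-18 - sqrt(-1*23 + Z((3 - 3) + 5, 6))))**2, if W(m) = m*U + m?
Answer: (15 + I*sqrt(222))**2/9 ≈ 0.33333 + 49.666*I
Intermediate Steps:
U = 12 (U = 6 + 6 = 12)
Z(o, G) = -o/3 (Z(o, G) = o*(-1/3) = -o/3)
W(m) = 13*m (W(m) = m*12 + m = 12*m + m = 13*m)
(W(1) + (-18 - sqrt(-1*23 + Z((3 - 3) + 5, 6))))**2 = (13*1 + (-18 - sqrt(-1*23 - ((3 - 3) + 5)/3)))**2 = (13 + (-18 - sqrt(-23 - (0 + 5)/3)))**2 = (13 + (-18 - sqrt(-23 - 1/3*5)))**2 = (13 + (-18 - sqrt(-23 - 5/3)))**2 = (13 + (-18 - sqrt(-74/3)))**2 = (13 + (-18 - I*sqrt(222)/3))**2 = (-5 - I*sqrt(222)/3)**2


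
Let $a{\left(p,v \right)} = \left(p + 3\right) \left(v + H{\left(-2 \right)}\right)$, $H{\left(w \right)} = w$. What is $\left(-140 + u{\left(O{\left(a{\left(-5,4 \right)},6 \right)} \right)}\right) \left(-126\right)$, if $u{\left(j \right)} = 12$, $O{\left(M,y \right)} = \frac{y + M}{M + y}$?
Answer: $16128$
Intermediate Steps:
$a{\left(p,v \right)} = \left(-2 + v\right) \left(3 + p\right)$ ($a{\left(p,v \right)} = \left(p + 3\right) \left(v - 2\right) = \left(3 + p\right) \left(-2 + v\right) = \left(-2 + v\right) \left(3 + p\right)$)
$O{\left(M,y \right)} = 1$ ($O{\left(M,y \right)} = \frac{M + y}{M + y} = 1$)
$\left(-140 + u{\left(O{\left(a{\left(-5,4 \right)},6 \right)} \right)}\right) \left(-126\right) = \left(-140 + 12\right) \left(-126\right) = \left(-128\right) \left(-126\right) = 16128$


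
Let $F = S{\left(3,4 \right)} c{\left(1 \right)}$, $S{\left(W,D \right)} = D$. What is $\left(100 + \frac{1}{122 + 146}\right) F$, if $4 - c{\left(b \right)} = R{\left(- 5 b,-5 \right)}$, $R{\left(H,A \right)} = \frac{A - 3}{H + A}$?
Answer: $\frac{428816}{335} \approx 1280.0$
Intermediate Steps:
$R{\left(H,A \right)} = \frac{-3 + A}{A + H}$
$c{\left(b \right)} = 4 + \frac{8}{-5 - 5 b}$ ($c{\left(b \right)} = 4 - \frac{-3 - 5}{-5 - 5 b} = 4 - \frac{1}{-5 - 5 b} \left(-8\right) = 4 - - \frac{8}{-5 - 5 b} = 4 + \frac{8}{-5 - 5 b}$)
$F = \frac{64}{5}$ ($F = 4 \frac{4 \left(3 + 5 \cdot 1\right)}{5 \left(1 + 1\right)} = 4 \frac{4 \left(3 + 5\right)}{5 \cdot 2} = 4 \cdot \frac{4}{5} \cdot \frac{1}{2} \cdot 8 = 4 \cdot \frac{16}{5} = \frac{64}{5} \approx 12.8$)
$\left(100 + \frac{1}{122 + 146}\right) F = \left(100 + \frac{1}{122 + 146}\right) \frac{64}{5} = \left(100 + \frac{1}{268}\right) \frac{64}{5} = \frac{26801}{268} \cdot \frac{64}{5} = \frac{428816}{335}$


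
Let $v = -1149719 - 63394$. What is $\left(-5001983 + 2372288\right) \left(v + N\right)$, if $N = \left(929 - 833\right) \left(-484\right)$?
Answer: $3312303339015$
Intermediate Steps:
$N = -46464$ ($N = 96 \left(-484\right) = -46464$)
$v = -1213113$ ($v = -1149719 - 63394 = -1213113$)
$\left(-5001983 + 2372288\right) \left(v + N\right) = \left(-5001983 + 2372288\right) \left(-1213113 - 46464\right) = \left(-2629695\right) \left(-1259577\right) = 3312303339015$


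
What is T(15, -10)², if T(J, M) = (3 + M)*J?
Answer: 11025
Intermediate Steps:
T(J, M) = J*(3 + M)
T(15, -10)² = (15*(3 - 10))² = (15*(-7))² = (-105)² = 11025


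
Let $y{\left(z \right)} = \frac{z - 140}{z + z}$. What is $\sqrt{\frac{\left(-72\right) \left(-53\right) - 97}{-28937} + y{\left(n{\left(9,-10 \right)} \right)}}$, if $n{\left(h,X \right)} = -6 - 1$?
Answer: $\frac{\sqrt{34738231886}}{57874} \approx 3.2205$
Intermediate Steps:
$n{\left(h,X \right)} = -7$
$y{\left(z \right)} = \frac{-140 + z}{2 z}$
$\sqrt{\frac{\left(-72\right) \left(-53\right) - 97}{-28937} + y{\left(n{\left(9,-10 \right)} \right)}} = \sqrt{\frac{\left(-72\right) \left(-53\right) - 97}{-28937} + \frac{-140 - 7}{2 \left(-7\right)}} = \sqrt{\left(3816 - 97\right) \left(- \frac{1}{28937}\right) + \frac{1}{2} \left(- \frac{1}{7}\right) \left(-147\right)} = \sqrt{3719 \left(- \frac{1}{28937}\right) + \frac{21}{2}} = \sqrt{- \frac{3719}{28937} + \frac{21}{2}} = \sqrt{\frac{600239}{57874}} = \frac{\sqrt{34738231886}}{57874}$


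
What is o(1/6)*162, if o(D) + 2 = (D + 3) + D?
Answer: 216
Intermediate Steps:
o(D) = 1 + 2*D (o(D) = -2 + ((D + 3) + D) = -2 + ((3 + D) + D) = -2 + (3 + 2*D) = 1 + 2*D)
o(1/6)*162 = (1 + 2*(1/6))*162 = (1 + 2*(1*(⅙)))*162 = (1 + 2*(⅙))*162 = (1 + ⅓)*162 = (4/3)*162 = 216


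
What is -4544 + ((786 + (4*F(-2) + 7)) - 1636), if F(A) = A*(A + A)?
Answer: -5355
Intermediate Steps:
F(A) = 2*A**2 (F(A) = A*(2*A) = 2*A**2)
-4544 + ((786 + (4*F(-2) + 7)) - 1636) = -4544 + ((786 + (4*(2*(-2)**2) + 7)) - 1636) = -4544 + ((786 + (4*(2*4) + 7)) - 1636) = -4544 + ((786 + (4*8 + 7)) - 1636) = -4544 + ((786 + (32 + 7)) - 1636) = -4544 + ((786 + 39) - 1636) = -4544 + (825 - 1636) = -4544 - 811 = -5355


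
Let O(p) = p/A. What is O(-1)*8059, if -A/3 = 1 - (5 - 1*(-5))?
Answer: -8059/27 ≈ -298.48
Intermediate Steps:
A = 27 (A = -3*(1 - (5 - 1*(-5))) = -3*(1 - (5 + 5)) = -3*(1 - 1*10) = -3*(1 - 10) = -3*(-9) = 27)
O(p) = p/27
O(-1)*8059 = ((1/27)*(-1))*8059 = -1/27*8059 = -8059/27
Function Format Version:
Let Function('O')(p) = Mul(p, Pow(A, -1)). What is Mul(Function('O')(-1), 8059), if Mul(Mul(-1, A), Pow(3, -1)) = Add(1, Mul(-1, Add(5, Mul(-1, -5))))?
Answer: Rational(-8059, 27) ≈ -298.48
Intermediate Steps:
A = 27 (A = Mul(-3, Add(1, Mul(-1, Add(5, Mul(-1, -5))))) = Mul(-3, Add(1, Mul(-1, Add(5, 5)))) = Mul(-3, Add(1, Mul(-1, 10))) = Mul(-3, Add(1, -10)) = Mul(-3, -9) = 27)
Function('O')(p) = Mul(Rational(1, 27), p) (Function('O')(p) = Mul(p, Pow(27, -1)) = Mul(p, Rational(1, 27)) = Mul(Rational(1, 27), p))
Mul(Function('O')(-1), 8059) = Mul(Mul(Rational(1, 27), -1), 8059) = Mul(Rational(-1, 27), 8059) = Rational(-8059, 27)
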